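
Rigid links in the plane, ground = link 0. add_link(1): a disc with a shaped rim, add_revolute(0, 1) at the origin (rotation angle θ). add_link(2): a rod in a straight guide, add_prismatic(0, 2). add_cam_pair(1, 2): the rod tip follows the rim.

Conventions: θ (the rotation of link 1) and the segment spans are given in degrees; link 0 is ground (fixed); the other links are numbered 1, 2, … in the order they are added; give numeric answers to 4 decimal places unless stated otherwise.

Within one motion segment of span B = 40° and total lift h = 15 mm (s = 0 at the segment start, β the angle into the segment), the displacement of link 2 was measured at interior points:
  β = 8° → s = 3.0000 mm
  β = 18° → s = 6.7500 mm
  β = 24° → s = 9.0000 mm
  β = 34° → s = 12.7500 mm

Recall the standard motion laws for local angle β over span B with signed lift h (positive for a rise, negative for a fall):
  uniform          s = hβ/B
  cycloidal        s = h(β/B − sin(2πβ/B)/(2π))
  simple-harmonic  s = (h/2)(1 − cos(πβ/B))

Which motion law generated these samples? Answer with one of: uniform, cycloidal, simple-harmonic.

candidates at β/B = r: uniform s = h·r (linear in β); cycloidal s = h·(r − sin(2πr)/(2π)); simple-harmonic s = (h/2)(1 − cos(πr))
β=8°: printed 3.0000 | uniform 3.0000, cycloidal 0.7295, simple-harmonic 1.4324
β=18°: printed 6.7500 | uniform 6.7500, cycloidal 6.0123, simple-harmonic 6.3267
β=24°: printed 9.0000 | uniform 9.0000, cycloidal 10.4032, simple-harmonic 9.8176
β=34°: printed 12.7500 | uniform 12.7500, cycloidal 14.6814, simple-harmonic 14.1825
only one law matches every sample → uniform

uniform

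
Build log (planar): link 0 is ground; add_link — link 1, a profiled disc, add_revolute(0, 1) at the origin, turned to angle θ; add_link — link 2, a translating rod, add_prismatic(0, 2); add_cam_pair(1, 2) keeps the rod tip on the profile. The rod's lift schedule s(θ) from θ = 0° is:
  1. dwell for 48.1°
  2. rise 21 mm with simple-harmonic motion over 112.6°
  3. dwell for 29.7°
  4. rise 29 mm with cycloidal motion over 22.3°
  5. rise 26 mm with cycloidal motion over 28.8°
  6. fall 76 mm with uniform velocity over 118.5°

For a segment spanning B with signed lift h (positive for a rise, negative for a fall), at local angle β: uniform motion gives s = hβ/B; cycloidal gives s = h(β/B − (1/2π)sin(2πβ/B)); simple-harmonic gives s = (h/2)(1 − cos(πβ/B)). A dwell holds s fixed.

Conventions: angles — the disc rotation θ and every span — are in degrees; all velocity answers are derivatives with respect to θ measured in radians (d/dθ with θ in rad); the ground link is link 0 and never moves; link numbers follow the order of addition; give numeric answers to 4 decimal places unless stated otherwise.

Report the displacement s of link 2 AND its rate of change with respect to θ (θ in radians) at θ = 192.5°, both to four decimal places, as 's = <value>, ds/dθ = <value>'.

seg 1 [0°–48.1°] dwell: s stays 0.0000
seg 2 [48.1°–160.7°] simple-harmonic, h=21: full span → s += 21 → s = 21.0000
seg 3 [160.7°–190.4°] dwell: s stays 21.0000
seg 4 [190.4°–212.7°] cycloidal, h=29: θ=192.5° here. β=2.1, B=22.3. 29·(0.0942 − sin(2π·0.0942)/(2π)) = 0.1566 → s = 21.1566
velocity in seg [190.4°–212.7°] (cycloidal), θ in radians: β = 2.1° = 0.0367 rad, B = 22.3° = 0.3892 rad; ds/dθ = (h/B)(1 − cos(2πβ/B)) = (29/0.3892)(1 − cos(2π·0.0942)) = 12.666796 mm/rad

s = 21.1566, ds/dθ = 12.6668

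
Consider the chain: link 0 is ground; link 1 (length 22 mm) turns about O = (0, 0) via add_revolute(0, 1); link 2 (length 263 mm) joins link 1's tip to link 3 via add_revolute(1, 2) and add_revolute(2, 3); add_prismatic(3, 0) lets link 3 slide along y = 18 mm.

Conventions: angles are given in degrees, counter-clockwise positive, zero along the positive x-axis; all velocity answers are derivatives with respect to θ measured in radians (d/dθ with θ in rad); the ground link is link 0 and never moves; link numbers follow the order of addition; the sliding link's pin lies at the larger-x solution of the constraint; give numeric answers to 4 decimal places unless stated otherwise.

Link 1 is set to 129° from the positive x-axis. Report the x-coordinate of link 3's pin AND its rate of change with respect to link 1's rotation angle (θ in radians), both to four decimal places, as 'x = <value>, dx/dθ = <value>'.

geometry: r = 22 mm, L = 263 mm, e = 18 mm
crank pin P = (r cos θ, r sin θ) = (-13.845049, 17.097211)
h = r sin θ − e = 17.097211 − 18 = -0.902789
x = r cos θ + √(L² − h²) = -13.845049 + 262.998451 = 249.153402
dx/dθ = −r sin θ − h·r cos θ/√(L² − h²) (θ in radians; h = -0.902789) = -17.144737

x = 249.1534, dx/dθ = -17.1447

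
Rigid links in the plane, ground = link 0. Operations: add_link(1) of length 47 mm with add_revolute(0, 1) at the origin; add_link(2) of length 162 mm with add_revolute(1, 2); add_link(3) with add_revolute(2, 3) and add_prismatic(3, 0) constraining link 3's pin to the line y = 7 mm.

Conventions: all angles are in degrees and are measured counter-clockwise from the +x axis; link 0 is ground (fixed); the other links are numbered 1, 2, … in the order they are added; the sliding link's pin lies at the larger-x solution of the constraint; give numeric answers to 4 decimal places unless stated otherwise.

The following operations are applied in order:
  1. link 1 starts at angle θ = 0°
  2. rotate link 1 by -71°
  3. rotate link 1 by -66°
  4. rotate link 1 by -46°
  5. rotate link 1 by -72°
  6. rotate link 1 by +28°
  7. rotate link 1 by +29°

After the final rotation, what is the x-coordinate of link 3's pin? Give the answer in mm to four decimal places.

geometry: r = 47 mm, L = 162 mm, e = 7 mm; θ starts at 0°
rotate link 1 by -71°: θ ← 0° -71° = -71°
rotate link 1 by -66°: θ ← -71° -66° = -137°
rotate link 1 by -46°: θ ← -137° -46° = -183°
rotate link 1 by -72°: θ ← -183° -72° = -255°
rotate link 1 by +28°: θ ← -255° +28° = -227°
rotate link 1 by +29°: θ ← -227° +29° = -198°
crank pin P = (r cos θ, r sin θ) = (-44.699656, 14.523799)
h = r sin θ − e = 14.523799 − 7 = 7.523799
x = r cos θ + √(L² − h²) = -44.699656 + 161.825191 = 117.125535

117.1255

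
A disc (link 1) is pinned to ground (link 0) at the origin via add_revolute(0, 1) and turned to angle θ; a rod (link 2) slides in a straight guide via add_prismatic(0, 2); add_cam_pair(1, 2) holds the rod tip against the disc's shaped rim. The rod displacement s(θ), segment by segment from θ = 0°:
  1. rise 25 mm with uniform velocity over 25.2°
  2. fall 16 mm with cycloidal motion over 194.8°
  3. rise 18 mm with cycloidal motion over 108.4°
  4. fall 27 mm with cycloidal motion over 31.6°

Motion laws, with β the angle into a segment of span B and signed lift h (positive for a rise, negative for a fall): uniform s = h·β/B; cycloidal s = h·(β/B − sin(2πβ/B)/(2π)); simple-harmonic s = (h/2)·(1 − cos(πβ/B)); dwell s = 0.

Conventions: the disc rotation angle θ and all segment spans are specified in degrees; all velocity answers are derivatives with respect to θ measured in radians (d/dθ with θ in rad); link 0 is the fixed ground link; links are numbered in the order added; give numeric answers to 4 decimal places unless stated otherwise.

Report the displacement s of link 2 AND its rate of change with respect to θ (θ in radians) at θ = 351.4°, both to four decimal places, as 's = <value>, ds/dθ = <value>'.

segment 1 (0° to 25.2°, uniform, h = 25) is passed completely: s = 0.0000 + (25) = 25.0000
segment 2 (25.2° to 220°, cycloidal, h = -16) is passed completely: s = 25.0000 + (-16) = 9.0000
segment 3 (220° to 328.4°, cycloidal, h = 18) is passed completely: s = 9.0000 + (18) = 27.0000
θ = 351.4° falls in segment 4 (328.4° to 360°, cycloidal, h = -27): β = 351.4 − 328.4 = 23°, B = 31.6°; Δs = -27·(0.7278 − sin(2π·0.7278)/(2π)) = -23.9075; s = 27.0000 − 23.9075 = 3.0925
velocity in seg [328.4°–360°] (cycloidal), θ in radians: β = 23° = 0.4014 rad, B = 31.6° = 0.5515 rad; ds/dθ = (h/B)(1 − cos(2πβ/B)) = ((-27)/0.5515)(1 − cos(2π·0.7278)) = -55.747088 mm/rad

s = 3.0925, ds/dθ = -55.7471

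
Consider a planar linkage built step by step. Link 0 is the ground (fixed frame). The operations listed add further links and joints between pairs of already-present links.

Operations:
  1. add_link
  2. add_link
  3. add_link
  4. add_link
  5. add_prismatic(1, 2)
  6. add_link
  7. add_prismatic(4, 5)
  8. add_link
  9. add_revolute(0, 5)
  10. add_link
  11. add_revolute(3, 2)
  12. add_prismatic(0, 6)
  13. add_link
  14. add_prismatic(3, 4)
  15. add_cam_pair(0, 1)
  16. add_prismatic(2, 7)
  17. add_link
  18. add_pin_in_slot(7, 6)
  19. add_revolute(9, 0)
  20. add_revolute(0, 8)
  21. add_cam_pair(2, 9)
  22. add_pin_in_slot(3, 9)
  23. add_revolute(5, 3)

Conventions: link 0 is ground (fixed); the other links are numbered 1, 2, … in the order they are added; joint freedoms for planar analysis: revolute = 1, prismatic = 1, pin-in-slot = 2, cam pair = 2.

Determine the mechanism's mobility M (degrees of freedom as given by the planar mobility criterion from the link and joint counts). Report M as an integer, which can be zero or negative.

ground; <1,0,0>
#1 <2,0,0>
#2 <3,0,0>
#3 <4,0,0>
#4 <5,0,0>
P:1↔2 J1 <5,1,0>
#5 <6,1,0>
P:4↔5 J1 <6,2,0>
#6 <7,2,0>
R:0↔5 J1 <7,3,0>
#7 <8,3,0>
R:3↔2 J1 <8,4,0>
P:0↔6 J1 <8,5,0>
#8 <9,5,0>
P:3↔4 J1 <9,6,0>
C:0↔1 J2 <9,6,1>
P:2↔7 J1 <9,7,1>
#9 <10,7,1>
PS:7↔6 J2 <10,7,2>
R:9↔0 J1 <10,8,2>
R:0↔8 J1 <10,9,2>
C:2↔9 J2 <10,9,3>
PS:3↔9 J2 <10,9,4>
R:5↔3 J1 <10,10,4>
3×9 − 2×10 − 1×4 = 3

M = 3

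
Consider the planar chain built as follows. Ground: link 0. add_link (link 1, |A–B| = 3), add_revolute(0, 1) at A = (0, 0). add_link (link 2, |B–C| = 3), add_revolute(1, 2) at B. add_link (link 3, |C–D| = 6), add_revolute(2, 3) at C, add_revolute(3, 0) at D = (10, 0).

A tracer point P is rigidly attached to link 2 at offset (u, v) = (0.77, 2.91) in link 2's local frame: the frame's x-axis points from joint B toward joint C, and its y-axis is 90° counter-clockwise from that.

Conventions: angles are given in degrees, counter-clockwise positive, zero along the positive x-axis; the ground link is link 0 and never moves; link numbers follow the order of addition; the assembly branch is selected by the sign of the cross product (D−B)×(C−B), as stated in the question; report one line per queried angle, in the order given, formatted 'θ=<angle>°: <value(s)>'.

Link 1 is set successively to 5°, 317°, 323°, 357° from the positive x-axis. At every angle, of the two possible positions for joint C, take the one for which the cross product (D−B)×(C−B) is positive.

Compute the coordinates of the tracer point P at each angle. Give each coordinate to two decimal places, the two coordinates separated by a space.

A=(0,0), D=(10.00,0)
θ=5°: B = A + 3.00·(cos5°, sin5°) = (2.9886, 0.2615)
θ=5°: |BD| = 7.0163
θ=5°: circle(B,3.00) ∩ circle(D,6.00): a=1.5841, h=2.5477
θ=5°:   candidates: C₊=(4.6665,2.7484) cross=17.875; C₋=(4.4766,-2.3435) cross=-17.875
θ=5°:   branch + wants cross > 0 → take C=(4.6665,2.7484) (cross=17.875)
θ=5°: ex = (C−B)/|BC| = (0.5593,0.8290); ey = (-0.8290,0.5593)
θ=5°: P = B + 0.77·ex + 2.91·ey = (1.0069,2.5273)
θ=317°: B = A + 3.00·(cos317°, sin317°) = (2.1941, -2.0460)
θ=317°: |BD| = 8.0696
θ=317°: circle(B,3.00) ∩ circle(D,6.00): a=2.3619, h=1.8497
θ=317°:   candidates: C₊=(4.0098,0.3421) cross=14.927; C₋=(4.9477,-3.2365) cross=-14.927
θ=317°:   branch + wants cross > 0 → take C=(4.0098,0.3421) (cross=14.927)
θ=317°: ex = (C−B)/|BC| = (0.6052,0.7960); ey = (-0.7960,0.6052)
θ=317°: P = B + 0.77·ex + 2.91·ey = (0.3436,0.3282)
θ=323°: B = A + 3.00·(cos323°, sin323°) = (2.3959, -1.8054)
θ=323°: |BD| = 7.8155
θ=323°: circle(B,3.00) ∩ circle(D,6.00): a=2.1804, h=2.0605
θ=323°:   candidates: C₊=(4.0413,0.7031) cross=16.104; C₋=(4.9933,-3.3066) cross=-16.104
θ=323°:   branch + wants cross > 0 → take C=(4.0413,0.7031) (cross=16.104)
θ=323°: ex = (C−B)/|BC| = (0.5485,0.8362); ey = (-0.8362,0.5485)
θ=323°: P = B + 0.77·ex + 2.91·ey = (0.3850,0.4345)
θ=357°: B = A + 3.00·(cos357°, sin357°) = (2.9959, -0.1570)
θ=357°: |BD| = 7.0059
θ=357°: circle(B,3.00) ∩ circle(D,6.00): a=1.5760, h=2.5527
θ=357°:   candidates: C₊=(4.5143,2.4304) cross=17.884; C₋=(4.6287,-2.6737) cross=-17.884
θ=357°:   branch + wants cross > 0 → take C=(4.5143,2.4304) (cross=17.884)
θ=357°: ex = (C−B)/|BC| = (0.5061,0.8625); ey = (-0.8625,0.5061)
θ=357°: P = B + 0.77·ex + 2.91·ey = (0.8758,1.9799)

θ=5°: 1.01 2.53
θ=317°: 0.34 0.33
θ=323°: 0.38 0.43
θ=357°: 0.88 1.98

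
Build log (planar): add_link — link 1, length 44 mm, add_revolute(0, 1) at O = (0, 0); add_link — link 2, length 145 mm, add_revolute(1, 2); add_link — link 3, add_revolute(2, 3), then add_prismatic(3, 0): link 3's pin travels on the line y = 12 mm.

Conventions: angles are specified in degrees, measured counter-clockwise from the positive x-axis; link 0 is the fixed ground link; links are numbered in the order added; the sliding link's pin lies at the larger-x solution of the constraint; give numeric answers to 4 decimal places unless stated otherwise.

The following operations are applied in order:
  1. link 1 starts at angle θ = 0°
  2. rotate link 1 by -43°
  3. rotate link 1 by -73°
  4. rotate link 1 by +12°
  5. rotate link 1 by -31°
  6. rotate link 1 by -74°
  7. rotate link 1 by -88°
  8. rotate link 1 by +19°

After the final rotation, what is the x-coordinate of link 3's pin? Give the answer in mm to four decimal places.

geometry: r = 44 mm, L = 145 mm, e = 12 mm; θ starts at 0°
rotate link 1 by -43°: θ ← 0° -43° = -43°
rotate link 1 by -73°: θ ← -43° -73° = -116°
rotate link 1 by +12°: θ ← -116° +12° = -104°
rotate link 1 by -31°: θ ← -104° -31° = -135°
rotate link 1 by -74°: θ ← -135° -74° = -209°
rotate link 1 by -88°: θ ← -209° -88° = -297°
rotate link 1 by +19°: θ ← -297° +19° = -278°
crank pin P = (r cos θ, r sin θ) = (6.123616, 43.571795)
h = r sin θ − e = 43.571795 − 12 = 31.571795
x = r cos θ + √(L² − h²) = 6.123616 + 141.521100 = 147.644716

147.6447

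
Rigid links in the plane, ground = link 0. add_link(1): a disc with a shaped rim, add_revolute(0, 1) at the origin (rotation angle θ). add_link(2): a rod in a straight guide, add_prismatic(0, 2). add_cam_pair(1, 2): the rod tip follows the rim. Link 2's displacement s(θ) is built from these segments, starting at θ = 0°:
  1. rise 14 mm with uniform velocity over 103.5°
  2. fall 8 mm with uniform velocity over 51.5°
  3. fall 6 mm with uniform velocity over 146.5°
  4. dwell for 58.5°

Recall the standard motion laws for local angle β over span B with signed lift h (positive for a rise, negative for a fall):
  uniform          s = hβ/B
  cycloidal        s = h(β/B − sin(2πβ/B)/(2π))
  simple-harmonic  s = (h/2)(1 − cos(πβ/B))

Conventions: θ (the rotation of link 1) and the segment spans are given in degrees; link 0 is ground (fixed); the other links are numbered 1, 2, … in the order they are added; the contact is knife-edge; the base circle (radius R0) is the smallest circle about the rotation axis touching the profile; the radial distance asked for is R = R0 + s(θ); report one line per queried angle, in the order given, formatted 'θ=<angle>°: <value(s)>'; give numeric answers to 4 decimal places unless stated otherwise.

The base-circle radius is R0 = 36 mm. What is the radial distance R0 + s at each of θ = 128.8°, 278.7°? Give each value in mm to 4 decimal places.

segment 1 (0° to 103.5°, uniform, h = 14) is passed completely: s = 0.0000 + (14) = 14.0000
θ = 128.8° falls in segment 2 (103.5° to 155°, uniform, h = -8): β = 128.8 − 103.5 = 25.3°, B = 51.5°; Δs = -8·25.3/51.5 = -3.9301; s = 14.0000 − 3.9301 = 10.0699
segment 2 (103.5° to 155°, uniform, h = -8) is passed completely: s = 14.0000 + (-8) = 6.0000
θ = 278.7° falls in segment 3 (155° to 301.5°, uniform, h = -6): β = 278.7 − 155 = 123.7°, B = 146.5°; Δs = -6·123.7/146.5 = -5.0662; s = 6.0000 − 5.0662 = 0.9338
θ=128.8°: R = R0 + s = 36 + 10.0699 = 46.0699
θ=278.7°: R = R0 + s = 36 + 0.9338 = 36.9338

θ=128.8°: 46.0699
θ=278.7°: 36.9338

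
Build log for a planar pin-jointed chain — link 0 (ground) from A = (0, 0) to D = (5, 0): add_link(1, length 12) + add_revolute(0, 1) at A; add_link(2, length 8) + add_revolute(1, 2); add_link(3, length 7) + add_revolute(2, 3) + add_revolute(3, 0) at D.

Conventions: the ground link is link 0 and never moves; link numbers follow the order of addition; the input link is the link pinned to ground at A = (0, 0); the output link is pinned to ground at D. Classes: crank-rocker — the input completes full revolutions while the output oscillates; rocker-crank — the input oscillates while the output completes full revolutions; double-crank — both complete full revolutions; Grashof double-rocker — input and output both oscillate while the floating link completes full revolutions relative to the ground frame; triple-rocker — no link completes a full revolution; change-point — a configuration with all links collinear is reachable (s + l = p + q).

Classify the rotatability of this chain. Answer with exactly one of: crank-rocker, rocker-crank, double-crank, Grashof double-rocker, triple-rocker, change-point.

lengths: ground=5, input=12, coupler=8, output=7
sorted: s=5 (shortest), l=12 (longest), p+q=15
s + l = 17 vs p + q = 15
s + l > p + q → non-Grashof → no link fully rotates → triple-rocker

triple-rocker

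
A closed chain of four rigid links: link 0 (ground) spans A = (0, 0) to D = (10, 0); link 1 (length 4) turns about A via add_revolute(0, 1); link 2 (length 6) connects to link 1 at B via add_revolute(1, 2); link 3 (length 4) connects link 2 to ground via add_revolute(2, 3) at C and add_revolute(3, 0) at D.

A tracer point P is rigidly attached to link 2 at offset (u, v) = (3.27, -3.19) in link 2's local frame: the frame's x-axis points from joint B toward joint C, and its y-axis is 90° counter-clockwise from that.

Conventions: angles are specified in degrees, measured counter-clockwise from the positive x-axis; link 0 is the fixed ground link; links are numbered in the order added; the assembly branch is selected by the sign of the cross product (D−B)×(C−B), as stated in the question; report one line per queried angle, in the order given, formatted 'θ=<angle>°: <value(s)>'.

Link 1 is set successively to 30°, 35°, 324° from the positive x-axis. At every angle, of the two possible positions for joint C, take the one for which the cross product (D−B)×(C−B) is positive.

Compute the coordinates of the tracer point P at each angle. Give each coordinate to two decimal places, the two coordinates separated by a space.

A=(0,0), D=(10.00,0)
θ=30°: B = A + 4.00·(cos30°, sin30°) = (3.4641, 2.0000)
θ=30°: |BD| = 6.8351
θ=30°: circle(B,6.00) ∩ circle(D,4.00): a=4.8806, h=3.4900
θ=30°:   candidates: C₊=(9.1523,3.9091) cross=23.854; C₋=(7.1099,-2.7653) cross=-23.854
θ=30°:   branch + wants cross > 0 → take C=(9.1523,3.9091) (cross=23.854)
θ=30°: ex = (C−B)/|BC| = (0.9480,0.3182); ey = (-0.3182,0.9480)
θ=30°: P = B + 3.27·ex + -3.19·ey = (7.5792,0.0163)
θ=35°: B = A + 4.00·(cos35°, sin35°) = (3.2766, 2.2943)
θ=35°: |BD| = 7.1041
θ=35°: circle(B,6.00) ∩ circle(D,4.00): a=4.9597, h=3.3766
θ=35°:   candidates: C₊=(9.0610,3.8882) cross=23.988; C₋=(6.8800,-2.5031) cross=-23.988
θ=35°:   branch + wants cross > 0 → take C=(9.0610,3.8882) (cross=23.988)
θ=35°: ex = (C−B)/|BC| = (0.9641,0.2657); ey = (-0.2657,0.9641)
θ=35°: P = B + 3.27·ex + -3.19·ey = (7.2765,0.0876)
θ=324°: B = A + 4.00·(cos324°, sin324°) = (3.2361, -2.3511)
θ=324°: |BD| = 7.1609
θ=324°: circle(B,6.00) ∩ circle(D,4.00): a=4.9769, h=3.3512
θ=324°:   candidates: C₊=(6.8368,2.4483) cross=23.997; C₋=(9.0374,-3.8824) cross=-23.997
θ=324°:   branch + wants cross > 0 → take C=(6.8368,2.4483) (cross=23.997)
θ=324°: ex = (C−B)/|BC| = (0.6001,0.7999); ey = (-0.7999,0.6001)
θ=324°: P = B + 3.27·ex + -3.19·ey = (7.7502,-1.6498)

θ=30°: 7.58 0.02
θ=35°: 7.28 0.09
θ=324°: 7.75 -1.65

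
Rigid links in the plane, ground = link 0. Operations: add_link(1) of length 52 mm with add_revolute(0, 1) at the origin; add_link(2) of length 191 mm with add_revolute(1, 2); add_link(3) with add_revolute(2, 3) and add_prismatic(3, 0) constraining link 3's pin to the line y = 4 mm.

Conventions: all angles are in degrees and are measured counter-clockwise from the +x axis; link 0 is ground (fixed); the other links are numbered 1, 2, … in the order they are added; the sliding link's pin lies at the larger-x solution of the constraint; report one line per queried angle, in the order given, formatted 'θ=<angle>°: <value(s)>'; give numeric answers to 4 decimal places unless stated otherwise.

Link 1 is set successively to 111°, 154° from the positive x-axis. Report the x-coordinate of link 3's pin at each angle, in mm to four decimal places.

geometry: r = 52 mm, L = 191 mm, e = 4 mm
θ=111°: crank pin P = (r cos θ, r sin θ) = (-18.635133, 48.546182)
θ=111°: h = r sin θ − e = 48.546182 − 4 = 44.546182
θ=111°: x = r cos θ + √(L² − h²) = -18.635133 + 185.732705 = 167.097571
θ=154°: crank pin P = (r cos θ, r sin θ) = (-46.737290, 22.795300)
θ=154°: h = r sin θ − e = 22.795300 − 4 = 18.795300
θ=154°: x = r cos θ + √(L² − h²) = -46.737290 + 190.072977 = 143.335687

θ=111°: 167.0976
θ=154°: 143.3357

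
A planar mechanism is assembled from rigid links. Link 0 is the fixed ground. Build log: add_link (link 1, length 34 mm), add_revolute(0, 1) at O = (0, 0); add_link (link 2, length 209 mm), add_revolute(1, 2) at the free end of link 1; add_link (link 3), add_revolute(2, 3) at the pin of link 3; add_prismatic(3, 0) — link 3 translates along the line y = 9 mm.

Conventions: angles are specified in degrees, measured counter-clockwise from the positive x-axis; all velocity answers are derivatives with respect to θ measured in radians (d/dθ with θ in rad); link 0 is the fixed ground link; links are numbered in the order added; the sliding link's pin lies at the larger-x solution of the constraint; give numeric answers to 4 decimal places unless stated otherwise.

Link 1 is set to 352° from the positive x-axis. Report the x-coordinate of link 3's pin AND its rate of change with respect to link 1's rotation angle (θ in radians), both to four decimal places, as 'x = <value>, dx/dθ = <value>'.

geometry: r = 34 mm, L = 209 mm, e = 9 mm
crank pin P = (r cos θ, r sin θ) = (33.669114, -4.731885)
h = r sin θ − e = -4.731885 − 9 = -13.731885
x = r cos θ + √(L² − h²) = 33.669114 + 208.548400 = 242.217515
dx/dθ = −r sin θ − h·r cos θ/√(L² − h²) (θ in radians; h = -13.731885) = 6.948831

x = 242.2175, dx/dθ = 6.9488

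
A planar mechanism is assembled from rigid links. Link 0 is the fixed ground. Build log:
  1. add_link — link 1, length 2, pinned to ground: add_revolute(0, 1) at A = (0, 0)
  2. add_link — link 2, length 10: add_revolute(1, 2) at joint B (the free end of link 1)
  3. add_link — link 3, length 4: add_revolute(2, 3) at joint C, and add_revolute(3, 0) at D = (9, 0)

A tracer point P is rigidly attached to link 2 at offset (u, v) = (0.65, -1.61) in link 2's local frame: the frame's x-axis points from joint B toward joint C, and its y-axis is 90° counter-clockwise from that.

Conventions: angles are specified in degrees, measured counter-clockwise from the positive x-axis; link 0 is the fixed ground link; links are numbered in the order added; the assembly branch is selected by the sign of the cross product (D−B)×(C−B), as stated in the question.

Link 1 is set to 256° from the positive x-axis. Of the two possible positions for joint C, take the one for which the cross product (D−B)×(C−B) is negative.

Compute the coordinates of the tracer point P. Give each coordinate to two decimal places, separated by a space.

A=(0,0), D=(9.00,0)
B = A + 2.00·(cos256°, sin256°) = (-0.4838, -1.9406)
|BD| = 9.6804
circle(B,10.00) ∩ circle(D,4.00): a=9.1789, h=3.9684
  candidates: C₊=(7.7131,3.7873) cross=38.416; C₋=(9.3042,-3.9884) cross=-38.416
  branch - wants cross < 0 → take C=(9.3042,-3.9884) (cross=-38.416)
ex = (C−B)/|BC| = (0.9788,-0.2048); ey = (0.2048,0.9788)
P = B + 0.65·ex + -1.61·ey = (-0.1773,-3.6496)

-0.18 -3.65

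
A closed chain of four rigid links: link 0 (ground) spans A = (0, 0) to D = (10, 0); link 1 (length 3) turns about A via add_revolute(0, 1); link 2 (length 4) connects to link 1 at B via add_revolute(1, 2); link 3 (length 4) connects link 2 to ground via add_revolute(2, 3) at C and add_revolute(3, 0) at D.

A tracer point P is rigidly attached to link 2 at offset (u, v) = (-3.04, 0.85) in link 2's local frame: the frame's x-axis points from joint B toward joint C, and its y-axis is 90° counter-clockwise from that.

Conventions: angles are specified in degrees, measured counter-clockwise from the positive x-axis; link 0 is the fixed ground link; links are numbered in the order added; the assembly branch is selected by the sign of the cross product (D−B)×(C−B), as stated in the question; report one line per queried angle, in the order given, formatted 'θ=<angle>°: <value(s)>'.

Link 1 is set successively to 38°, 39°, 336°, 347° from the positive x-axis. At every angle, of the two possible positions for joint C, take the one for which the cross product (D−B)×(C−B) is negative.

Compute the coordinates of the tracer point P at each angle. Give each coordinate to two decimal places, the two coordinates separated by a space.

A=(0,0), D=(10.00,0)
θ=38°: B = A + 3.00·(cos38°, sin38°) = (2.3640, 1.8470)
θ=38°: |BD| = 7.8562
θ=38°: circle(B,4.00) ∩ circle(D,4.00): a=3.9281, h=0.7551
θ=38°:   candidates: C₊=(6.3595,1.6574) cross=5.932; C₋=(6.0045,0.1896) cross=-5.932
θ=38°:   branch - wants cross < 0 → take C=(6.0045,0.1896) (cross=-5.932)
θ=38°: ex = (C−B)/|BC| = (0.9101,-0.4144); ey = (0.4144,0.9101)
θ=38°: P = B + -3.04·ex + 0.85·ey = (-0.0505,3.8802)
θ=39°: B = A + 3.00·(cos39°, sin39°) = (2.3314, 1.8880)
θ=39°: |BD| = 7.8975
θ=39°: circle(B,4.00) ∩ circle(D,4.00): a=3.9488, h=0.6381
θ=39°:   candidates: C₊=(6.3183,1.5636) cross=5.040; C₋=(6.0132,0.3244) cross=-5.040
θ=39°:   branch - wants cross < 0 → take C=(6.0132,0.3244) (cross=-5.040)
θ=39°: ex = (C−B)/|BC| = (0.9204,-0.3909); ey = (0.3909,0.9204)
θ=39°: P = B + -3.04·ex + 0.85·ey = (-0.1344,3.8587)
θ=336°: B = A + 3.00·(cos336°, sin336°) = (2.7406, -1.2202)
θ=336°: |BD| = 7.3612
θ=336°: circle(B,4.00) ∩ circle(D,4.00): a=3.6806, h=1.5663
θ=336°:   candidates: C₊=(6.1107,0.9345) cross=11.530; C₋=(6.6299,-2.1547) cross=-11.530
θ=336°:   branch - wants cross < 0 → take C=(6.6299,-2.1547) (cross=-11.530)
θ=336°: ex = (C−B)/|BC| = (0.9723,-0.2336); ey = (0.2336,0.9723)
θ=336°: P = B + -3.04·ex + 0.85·ey = (-0.0167,0.3165)
θ=347°: B = A + 3.00·(cos347°, sin347°) = (2.9231, -0.6749)
θ=347°: |BD| = 7.1090
θ=347°: circle(B,4.00) ∩ circle(D,4.00): a=3.5545, h=1.8345
θ=347°:   candidates: C₊=(6.2874,1.4888) cross=13.042; C₋=(6.6357,-2.1637) cross=-13.042
θ=347°:   branch - wants cross < 0 → take C=(6.6357,-2.1637) (cross=-13.042)
θ=347°: ex = (C−B)/|BC| = (0.9281,-0.3722); ey = (0.3722,0.9281)
θ=347°: P = B + -3.04·ex + 0.85·ey = (0.4179,1.2456)

θ=38°: -0.05 3.88
θ=39°: -0.13 3.86
θ=336°: -0.02 0.32
θ=347°: 0.42 1.25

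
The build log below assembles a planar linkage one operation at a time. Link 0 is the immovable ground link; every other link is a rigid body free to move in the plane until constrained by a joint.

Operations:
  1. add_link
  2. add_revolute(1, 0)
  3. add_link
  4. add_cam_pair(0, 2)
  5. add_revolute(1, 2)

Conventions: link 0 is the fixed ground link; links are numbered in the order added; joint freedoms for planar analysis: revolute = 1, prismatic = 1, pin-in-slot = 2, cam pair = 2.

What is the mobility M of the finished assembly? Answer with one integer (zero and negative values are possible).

(L,J1,J2)=(1,0,0); link0 fixed
link1: (2,0,0)
R 1-0 [J1]: (2,1,0)
link2: (3,1,0)
C 0-2 [J2]: (3,1,1)
R 1-2 [J1]: (3,2,1)
Grübler: 3·2 − 2·2 − 1 = 1

M = 1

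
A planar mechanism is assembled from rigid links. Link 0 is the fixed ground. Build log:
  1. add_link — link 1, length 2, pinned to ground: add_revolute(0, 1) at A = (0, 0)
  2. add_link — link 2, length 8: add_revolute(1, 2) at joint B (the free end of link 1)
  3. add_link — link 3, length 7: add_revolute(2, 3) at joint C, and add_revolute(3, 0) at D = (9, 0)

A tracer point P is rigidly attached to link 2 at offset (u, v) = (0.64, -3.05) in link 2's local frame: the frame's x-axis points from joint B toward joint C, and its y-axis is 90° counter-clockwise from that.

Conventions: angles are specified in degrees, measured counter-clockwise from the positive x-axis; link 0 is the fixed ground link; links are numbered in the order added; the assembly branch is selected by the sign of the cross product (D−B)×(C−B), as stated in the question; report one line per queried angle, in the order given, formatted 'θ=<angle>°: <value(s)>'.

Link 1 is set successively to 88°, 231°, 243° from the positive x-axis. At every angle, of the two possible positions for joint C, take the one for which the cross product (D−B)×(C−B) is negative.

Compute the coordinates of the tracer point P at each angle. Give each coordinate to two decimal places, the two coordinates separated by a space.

A=(0,0), D=(9.00,0)
θ=88°: B = A + 2.00·(cos88°, sin88°) = (0.0698, 1.9988)
θ=88°: |BD| = 9.1512
θ=88°: circle(B,8.00) ∩ circle(D,7.00): a=5.3951, h=5.9070
θ=88°:   candidates: C₊=(6.6249,6.5847) cross=54.056; C₋=(4.0445,-4.9440) cross=-54.056
θ=88°:   branch - wants cross < 0 → take C=(4.0445,-4.9440) (cross=-54.056)
θ=88°: ex = (C−B)/|BC| = (0.4968,-0.8678); ey = (0.8678,0.4968)
θ=88°: P = B + 0.64·ex + -3.05·ey = (-2.2592,-0.0720)
θ=231°: B = A + 2.00·(cos231°, sin231°) = (-1.2586, -1.5543)
θ=231°: |BD| = 10.3757
θ=231°: circle(B,8.00) ∩ circle(D,7.00): a=5.9107, h=5.3911
θ=231°:   candidates: C₊=(3.7778,4.6614) cross=55.936; C₋=(5.3930,-5.9991) cross=-55.936
θ=231°:   branch - wants cross < 0 → take C=(5.3930,-5.9991) (cross=-55.936)
θ=231°: ex = (C−B)/|BC| = (0.8314,-0.5556); ey = (0.5556,0.8314)
θ=231°: P = B + 0.64·ex + -3.05·ey = (-2.4211,-4.4458)
θ=243°: B = A + 2.00·(cos243°, sin243°) = (-0.9080, -1.7820)
θ=243°: |BD| = 10.0670
θ=243°: circle(B,8.00) ∩ circle(D,7.00): a=5.7785, h=5.5325
θ=243°:   candidates: C₊=(3.7999,4.6860) cross=55.696; C₋=(5.7586,-6.2043) cross=-55.696
θ=243°:   branch - wants cross < 0 → take C=(5.7586,-6.2043) (cross=-55.696)
θ=243°: ex = (C−B)/|BC| = (0.8333,-0.5528); ey = (0.5528,0.8333)
θ=243°: P = B + 0.64·ex + -3.05·ey = (-2.0607,-4.6774)

θ=88°: -2.26 -0.07
θ=231°: -2.42 -4.45
θ=243°: -2.06 -4.68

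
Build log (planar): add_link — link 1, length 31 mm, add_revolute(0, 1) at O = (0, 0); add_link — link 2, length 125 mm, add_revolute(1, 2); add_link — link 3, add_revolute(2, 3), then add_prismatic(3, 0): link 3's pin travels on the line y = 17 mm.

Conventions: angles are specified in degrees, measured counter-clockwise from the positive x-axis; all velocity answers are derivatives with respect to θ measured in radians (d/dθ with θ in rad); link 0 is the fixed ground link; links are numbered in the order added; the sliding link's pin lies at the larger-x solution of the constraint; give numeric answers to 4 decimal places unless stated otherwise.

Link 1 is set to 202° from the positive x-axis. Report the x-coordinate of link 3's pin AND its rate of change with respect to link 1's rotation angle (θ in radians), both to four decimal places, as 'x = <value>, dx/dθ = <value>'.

geometry: r = 31 mm, L = 125 mm, e = 17 mm
crank pin P = (r cos θ, r sin θ) = (-28.742699, -11.612804)
h = r sin θ − e = -11.612804 − 17 = -28.612804
x = r cos θ + √(L² − h²) = -28.742699 + 121.681171 = 92.938472
dx/dθ = −r sin θ − h·r cos θ/√(L² − h²) (θ in radians; h = -28.612804) = 4.854082

x = 92.9385, dx/dθ = 4.8541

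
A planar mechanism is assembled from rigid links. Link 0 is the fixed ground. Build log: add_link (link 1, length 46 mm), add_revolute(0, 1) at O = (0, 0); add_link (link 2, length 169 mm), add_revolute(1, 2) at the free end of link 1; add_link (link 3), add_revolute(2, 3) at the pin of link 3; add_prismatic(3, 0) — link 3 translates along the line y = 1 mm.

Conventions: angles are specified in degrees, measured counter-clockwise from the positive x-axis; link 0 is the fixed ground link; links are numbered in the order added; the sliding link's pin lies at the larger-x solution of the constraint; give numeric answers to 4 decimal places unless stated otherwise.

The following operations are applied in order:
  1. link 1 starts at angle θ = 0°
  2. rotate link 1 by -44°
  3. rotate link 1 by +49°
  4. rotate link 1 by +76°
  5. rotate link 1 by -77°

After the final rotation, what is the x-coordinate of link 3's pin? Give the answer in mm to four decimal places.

geometry: r = 46 mm, L = 169 mm, e = 1 mm; θ starts at 0°
rotate link 1 by -44°: θ ← 0° -44° = -44°
rotate link 1 by +49°: θ ← -44° +49° = 5°
rotate link 1 by +76°: θ ← 5° +76° = 81°
rotate link 1 by -77°: θ ← 81° -77° = 4°
crank pin P = (r cos θ, r sin θ) = (45.887946, 3.208798)
h = r sin θ − e = 3.208798 − 1 = 2.208798
x = r cos θ + √(L² − h²) = 45.887946 + 168.985565 = 214.873511

214.8735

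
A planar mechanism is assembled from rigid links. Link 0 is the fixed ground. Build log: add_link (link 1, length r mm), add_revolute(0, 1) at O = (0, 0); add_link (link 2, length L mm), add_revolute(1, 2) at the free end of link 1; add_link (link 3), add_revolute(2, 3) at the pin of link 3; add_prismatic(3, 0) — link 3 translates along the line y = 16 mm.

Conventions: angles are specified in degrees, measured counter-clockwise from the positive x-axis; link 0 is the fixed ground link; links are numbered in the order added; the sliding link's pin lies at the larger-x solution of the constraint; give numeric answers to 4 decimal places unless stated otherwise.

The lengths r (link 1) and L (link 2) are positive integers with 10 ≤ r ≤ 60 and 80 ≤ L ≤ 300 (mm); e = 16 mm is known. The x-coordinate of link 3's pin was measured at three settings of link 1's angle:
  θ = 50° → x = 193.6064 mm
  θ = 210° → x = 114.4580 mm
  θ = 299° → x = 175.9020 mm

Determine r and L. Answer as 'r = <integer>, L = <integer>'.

constraint per measurement: (x − r cos θ)² + (r sin θ − e)² = L²
subtracting the θ₁ and θ₂ equations cancels the r² and L² terms:
r = (x₁² − x₂²) / (2[(x₁cos θ₁ + e sin θ₁) − (x₂cos θ₂ + e sin θ₂)]) = 50.0000 → r = 50
L² = (x₁ − r cos θ₁)² + (r sin θ₁ − e)² = 26568.9875 → L = 163.0000 → L = 163
check at θ₃=299°: x = 175.9020 (printed 175.9020) ✓

r = 50, L = 163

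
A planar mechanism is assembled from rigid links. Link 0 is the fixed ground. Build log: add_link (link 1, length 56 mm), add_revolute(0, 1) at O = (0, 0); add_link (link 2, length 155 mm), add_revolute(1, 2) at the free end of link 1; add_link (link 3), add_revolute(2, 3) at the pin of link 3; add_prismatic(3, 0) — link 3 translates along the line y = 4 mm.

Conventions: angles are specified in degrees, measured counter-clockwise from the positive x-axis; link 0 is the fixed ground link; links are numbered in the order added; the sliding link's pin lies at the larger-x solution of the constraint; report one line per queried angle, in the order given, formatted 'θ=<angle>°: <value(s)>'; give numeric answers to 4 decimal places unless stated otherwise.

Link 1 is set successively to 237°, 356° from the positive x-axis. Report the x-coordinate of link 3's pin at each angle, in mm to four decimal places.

geometry: r = 56 mm, L = 155 mm, e = 4 mm
θ=237°: crank pin P = (r cos θ, r sin θ) = (-30.499786, -46.965552)
θ=237°: h = r sin θ − e = -46.965552 − 4 = -50.965552
θ=237°: x = r cos θ + √(L² − h²) = -30.499786 + 146.381394 = 115.881608
θ=356°: crank pin P = (r cos θ, r sin θ) = (55.863587, -3.906363)
θ=356°: h = r sin θ − e = -3.906363 − 4 = -7.906363
θ=356°: x = r cos θ + √(L² − h²) = 55.863587 + 154.798222 = 210.661808

θ=237°: 115.8816
θ=356°: 210.6618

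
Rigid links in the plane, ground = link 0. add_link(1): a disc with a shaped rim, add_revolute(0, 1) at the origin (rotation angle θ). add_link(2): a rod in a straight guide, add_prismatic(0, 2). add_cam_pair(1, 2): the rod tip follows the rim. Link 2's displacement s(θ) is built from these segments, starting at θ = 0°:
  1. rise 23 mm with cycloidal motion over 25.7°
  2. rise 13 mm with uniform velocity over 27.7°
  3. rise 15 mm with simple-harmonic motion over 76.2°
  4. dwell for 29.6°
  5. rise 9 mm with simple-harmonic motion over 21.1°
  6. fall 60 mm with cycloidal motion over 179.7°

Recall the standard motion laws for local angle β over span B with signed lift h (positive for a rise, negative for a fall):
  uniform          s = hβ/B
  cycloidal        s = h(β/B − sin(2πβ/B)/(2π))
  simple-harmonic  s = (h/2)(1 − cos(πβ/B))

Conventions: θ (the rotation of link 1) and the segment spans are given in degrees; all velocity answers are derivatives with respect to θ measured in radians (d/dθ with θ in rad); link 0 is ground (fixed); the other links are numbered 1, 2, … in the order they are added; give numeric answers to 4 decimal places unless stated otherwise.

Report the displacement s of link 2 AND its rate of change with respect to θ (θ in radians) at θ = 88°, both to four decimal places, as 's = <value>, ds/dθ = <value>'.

segment 1 (0° to 25.7°, cycloidal, h = 23) is passed completely: s = 0.0000 + (23) = 23.0000
segment 2 (25.7° to 53.4°, uniform, h = 13) is passed completely: s = 23.0000 + (13) = 36.0000
θ = 88° falls in segment 3 (53.4° to 129.6°, simple-harmonic, h = 15): β = 88 − 53.4 = 34.6°, B = 76.2°; Δs = 15/2·(1 − cos(π·0.4541)) = 6.4215; s = 36.0000 + 6.4215 = 42.4215
velocity in seg [53.4°–129.6°] (simple-harmonic), θ in radians: β = 34.6° = 0.6039 rad, B = 76.2° = 1.3299 rad; ds/dθ = (πh/(2B)) sin(πβ/B) = (π·15/(2·1.3299)) sin(π·0.4541) = 17.532407 mm/rad

s = 42.4215, ds/dθ = 17.5324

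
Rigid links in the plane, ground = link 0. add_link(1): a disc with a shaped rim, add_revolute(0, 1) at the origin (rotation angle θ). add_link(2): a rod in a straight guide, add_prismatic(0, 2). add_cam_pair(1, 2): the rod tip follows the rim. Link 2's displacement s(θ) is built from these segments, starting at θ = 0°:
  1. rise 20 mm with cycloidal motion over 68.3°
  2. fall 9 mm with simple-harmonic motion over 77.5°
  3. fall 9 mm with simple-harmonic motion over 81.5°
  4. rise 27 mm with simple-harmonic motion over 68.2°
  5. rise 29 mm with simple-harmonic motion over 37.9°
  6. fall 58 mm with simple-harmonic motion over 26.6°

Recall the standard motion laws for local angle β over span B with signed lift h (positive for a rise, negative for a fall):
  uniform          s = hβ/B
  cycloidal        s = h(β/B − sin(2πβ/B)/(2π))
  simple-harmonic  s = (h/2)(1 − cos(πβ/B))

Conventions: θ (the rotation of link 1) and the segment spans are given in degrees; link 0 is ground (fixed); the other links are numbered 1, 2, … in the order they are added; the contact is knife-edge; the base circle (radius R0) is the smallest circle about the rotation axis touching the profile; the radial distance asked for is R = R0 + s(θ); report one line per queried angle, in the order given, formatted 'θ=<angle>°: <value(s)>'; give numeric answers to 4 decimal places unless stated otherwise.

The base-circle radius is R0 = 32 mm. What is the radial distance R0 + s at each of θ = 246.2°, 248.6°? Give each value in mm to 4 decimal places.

segment 1 (0° to 68.3°, cycloidal, h = 20) is passed completely: s = 0.0000 + (20) = 20.0000
segment 2 (68.3° to 145.8°, simple-harmonic, h = -9) is passed completely: s = 20.0000 + (-9) = 11.0000
segment 3 (145.8° to 227.3°, simple-harmonic, h = -9) is passed completely: s = 11.0000 + (-9) = 2.0000
θ = 246.2° falls in segment 4 (227.3° to 295.5°, simple-harmonic, h = 27): β = 246.2 − 227.3 = 18.9°, B = 68.2°; Δs = 27/2·(1 − cos(π·0.2771)) = 4.8012; s = 2.0000 + 4.8012 = 6.8012
θ = 248.6° falls in segment 4 (227.3° to 295.5°, simple-harmonic, h = 27): β = 248.6 − 227.3 = 21.3°, B = 68.2°; Δs = 27/2·(1 − cos(π·0.3123)) = 5.9933; s = 2.0000 + 5.9933 = 7.9933
θ=246.2°: R = R0 + s = 32 + 6.8012 = 38.8012
θ=248.6°: R = R0 + s = 32 + 7.9933 = 39.9933

θ=246.2°: 38.8012
θ=248.6°: 39.9933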